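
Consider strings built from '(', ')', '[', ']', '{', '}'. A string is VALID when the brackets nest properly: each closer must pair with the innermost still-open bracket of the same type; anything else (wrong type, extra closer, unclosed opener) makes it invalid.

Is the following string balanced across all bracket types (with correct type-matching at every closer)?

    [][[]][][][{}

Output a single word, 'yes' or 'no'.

pos 0: push '['; stack = [
pos 1: ']' matches '['; pop; stack = (empty)
pos 2: push '['; stack = [
pos 3: push '['; stack = [[
pos 4: ']' matches '['; pop; stack = [
pos 5: ']' matches '['; pop; stack = (empty)
pos 6: push '['; stack = [
pos 7: ']' matches '['; pop; stack = (empty)
pos 8: push '['; stack = [
pos 9: ']' matches '['; pop; stack = (empty)
pos 10: push '['; stack = [
pos 11: push '{'; stack = [{
pos 12: '}' matches '{'; pop; stack = [
end: stack still non-empty ([) → INVALID
Verdict: unclosed openers at end: [ → no

Answer: no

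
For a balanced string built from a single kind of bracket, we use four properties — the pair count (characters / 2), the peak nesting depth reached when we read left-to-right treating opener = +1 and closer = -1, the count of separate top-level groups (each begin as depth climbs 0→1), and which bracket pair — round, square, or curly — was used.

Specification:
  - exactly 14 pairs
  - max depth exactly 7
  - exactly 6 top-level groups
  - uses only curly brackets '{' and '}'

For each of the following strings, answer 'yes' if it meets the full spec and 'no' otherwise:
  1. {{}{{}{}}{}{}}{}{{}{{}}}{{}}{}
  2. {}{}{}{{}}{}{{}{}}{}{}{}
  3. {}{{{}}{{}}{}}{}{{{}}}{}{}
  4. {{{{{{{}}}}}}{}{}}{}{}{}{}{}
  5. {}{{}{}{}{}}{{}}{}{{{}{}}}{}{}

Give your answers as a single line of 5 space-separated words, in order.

String 1 '{{}{{}{}}{}{}}{}{{}{{}}}{{}}{}': depth seq [1 2 1 2 3 2 3 2 1 2 1 2 1 0 1 0 1 2 1 2 3 2 1 0 1 2 1 0 1 0]
  -> pairs=15 depth=3 groups=5 -> no
String 2 '{}{}{}{{}}{}{{}{}}{}{}{}': depth seq [1 0 1 0 1 0 1 2 1 0 1 0 1 2 1 2 1 0 1 0 1 0 1 0]
  -> pairs=12 depth=2 groups=9 -> no
String 3 '{}{{{}}{{}}{}}{}{{{}}}{}{}': depth seq [1 0 1 2 3 2 1 2 3 2 1 2 1 0 1 0 1 2 3 2 1 0 1 0 1 0]
  -> pairs=13 depth=3 groups=6 -> no
String 4 '{{{{{{{}}}}}}{}{}}{}{}{}{}{}': depth seq [1 2 3 4 5 6 7 6 5 4 3 2 1 2 1 2 1 0 1 0 1 0 1 0 1 0 1 0]
  -> pairs=14 depth=7 groups=6 -> yes
String 5 '{}{{}{}{}{}}{{}}{}{{{}{}}}{}{}': depth seq [1 0 1 2 1 2 1 2 1 2 1 0 1 2 1 0 1 0 1 2 3 2 3 2 1 0 1 0 1 0]
  -> pairs=15 depth=3 groups=7 -> no

Answer: no no no yes no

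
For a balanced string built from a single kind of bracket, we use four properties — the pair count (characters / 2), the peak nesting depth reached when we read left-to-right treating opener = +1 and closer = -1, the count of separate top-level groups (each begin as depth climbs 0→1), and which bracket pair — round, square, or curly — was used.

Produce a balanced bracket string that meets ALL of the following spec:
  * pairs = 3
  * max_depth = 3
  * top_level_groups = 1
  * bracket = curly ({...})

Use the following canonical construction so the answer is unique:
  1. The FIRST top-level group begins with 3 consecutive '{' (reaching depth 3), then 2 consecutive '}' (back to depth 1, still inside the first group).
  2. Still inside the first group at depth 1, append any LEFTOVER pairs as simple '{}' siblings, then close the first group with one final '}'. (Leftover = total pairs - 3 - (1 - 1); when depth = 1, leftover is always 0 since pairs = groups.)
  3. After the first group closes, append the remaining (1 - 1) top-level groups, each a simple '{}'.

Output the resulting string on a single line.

Spec: pairs=3 depth=3 groups=1
Leftover pairs = 3 - 3 - (1-1) = 0
First group: deep chain of depth 3 + 0 sibling pairs
Remaining 0 groups: simple '{}' each

Answer: {{{}}}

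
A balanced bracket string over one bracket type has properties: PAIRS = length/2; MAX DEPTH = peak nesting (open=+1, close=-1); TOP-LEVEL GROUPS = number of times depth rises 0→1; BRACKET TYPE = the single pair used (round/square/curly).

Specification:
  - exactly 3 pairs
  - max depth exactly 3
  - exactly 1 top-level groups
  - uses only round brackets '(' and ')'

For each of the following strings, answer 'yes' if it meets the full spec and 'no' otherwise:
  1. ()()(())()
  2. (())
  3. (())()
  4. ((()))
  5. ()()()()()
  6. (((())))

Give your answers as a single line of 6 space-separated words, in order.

Answer: no no no yes no no

Derivation:
String 1 '()()(())()': depth seq [1 0 1 0 1 2 1 0 1 0]
  -> pairs=5 depth=2 groups=4 -> no
String 2 '(())': depth seq [1 2 1 0]
  -> pairs=2 depth=2 groups=1 -> no
String 3 '(())()': depth seq [1 2 1 0 1 0]
  -> pairs=3 depth=2 groups=2 -> no
String 4 '((()))': depth seq [1 2 3 2 1 0]
  -> pairs=3 depth=3 groups=1 -> yes
String 5 '()()()()()': depth seq [1 0 1 0 1 0 1 0 1 0]
  -> pairs=5 depth=1 groups=5 -> no
String 6 '(((())))': depth seq [1 2 3 4 3 2 1 0]
  -> pairs=4 depth=4 groups=1 -> no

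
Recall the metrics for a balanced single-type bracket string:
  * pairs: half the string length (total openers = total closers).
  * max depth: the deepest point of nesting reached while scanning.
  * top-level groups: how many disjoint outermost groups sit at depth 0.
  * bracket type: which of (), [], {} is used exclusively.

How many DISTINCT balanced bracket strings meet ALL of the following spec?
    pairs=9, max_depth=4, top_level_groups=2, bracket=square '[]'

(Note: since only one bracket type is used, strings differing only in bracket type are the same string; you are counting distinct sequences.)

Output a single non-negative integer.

Spec: pairs=9 depth=4 groups=2
Count(depth <= 4) = 910
Count(depth <= 3) = 320
Count(depth == 4) = 910 - 320 = 590

Answer: 590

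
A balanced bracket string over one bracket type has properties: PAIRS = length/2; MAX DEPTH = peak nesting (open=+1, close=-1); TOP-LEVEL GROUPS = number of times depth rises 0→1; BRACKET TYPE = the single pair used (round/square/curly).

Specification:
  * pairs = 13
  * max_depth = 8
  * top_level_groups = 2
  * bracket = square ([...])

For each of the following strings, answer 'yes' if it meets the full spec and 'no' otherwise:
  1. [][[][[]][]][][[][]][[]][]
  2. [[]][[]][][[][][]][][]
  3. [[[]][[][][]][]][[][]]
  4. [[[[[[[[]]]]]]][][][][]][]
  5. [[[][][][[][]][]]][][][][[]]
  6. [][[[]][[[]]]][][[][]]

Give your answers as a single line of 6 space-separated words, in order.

Answer: no no no yes no no

Derivation:
String 1 '[][[][[]][]][][[][]][[]][]': depth seq [1 0 1 2 1 2 3 2 1 2 1 0 1 0 1 2 1 2 1 0 1 2 1 0 1 0]
  -> pairs=13 depth=3 groups=6 -> no
String 2 '[[]][[]][][[][][]][][]': depth seq [1 2 1 0 1 2 1 0 1 0 1 2 1 2 1 2 1 0 1 0 1 0]
  -> pairs=11 depth=2 groups=6 -> no
String 3 '[[[]][[][][]][]][[][]]': depth seq [1 2 3 2 1 2 3 2 3 2 3 2 1 2 1 0 1 2 1 2 1 0]
  -> pairs=11 depth=3 groups=2 -> no
String 4 '[[[[[[[[]]]]]]][][][][]][]': depth seq [1 2 3 4 5 6 7 8 7 6 5 4 3 2 1 2 1 2 1 2 1 2 1 0 1 0]
  -> pairs=13 depth=8 groups=2 -> yes
String 5 '[[[][][][[][]][]]][][][][[]]': depth seq [1 2 3 2 3 2 3 2 3 4 3 4 3 2 3 2 1 0 1 0 1 0 1 0 1 2 1 0]
  -> pairs=14 depth=4 groups=5 -> no
String 6 '[][[[]][[[]]]][][[][]]': depth seq [1 0 1 2 3 2 1 2 3 4 3 2 1 0 1 0 1 2 1 2 1 0]
  -> pairs=11 depth=4 groups=4 -> no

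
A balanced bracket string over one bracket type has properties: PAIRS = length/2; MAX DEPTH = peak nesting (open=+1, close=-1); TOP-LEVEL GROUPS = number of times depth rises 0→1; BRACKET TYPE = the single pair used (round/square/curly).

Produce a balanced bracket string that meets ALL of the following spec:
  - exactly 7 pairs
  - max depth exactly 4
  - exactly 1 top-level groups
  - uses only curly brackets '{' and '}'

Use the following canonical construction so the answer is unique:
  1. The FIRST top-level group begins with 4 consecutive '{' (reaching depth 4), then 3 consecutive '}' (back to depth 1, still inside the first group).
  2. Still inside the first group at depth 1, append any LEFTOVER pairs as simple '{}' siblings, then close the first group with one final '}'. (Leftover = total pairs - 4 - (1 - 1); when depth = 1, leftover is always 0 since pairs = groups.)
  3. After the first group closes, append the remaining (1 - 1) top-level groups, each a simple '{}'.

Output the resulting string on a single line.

Spec: pairs=7 depth=4 groups=1
Leftover pairs = 7 - 4 - (1-1) = 3
First group: deep chain of depth 4 + 3 sibling pairs
Remaining 0 groups: simple '{}' each

Answer: {{{{}}}{}{}{}}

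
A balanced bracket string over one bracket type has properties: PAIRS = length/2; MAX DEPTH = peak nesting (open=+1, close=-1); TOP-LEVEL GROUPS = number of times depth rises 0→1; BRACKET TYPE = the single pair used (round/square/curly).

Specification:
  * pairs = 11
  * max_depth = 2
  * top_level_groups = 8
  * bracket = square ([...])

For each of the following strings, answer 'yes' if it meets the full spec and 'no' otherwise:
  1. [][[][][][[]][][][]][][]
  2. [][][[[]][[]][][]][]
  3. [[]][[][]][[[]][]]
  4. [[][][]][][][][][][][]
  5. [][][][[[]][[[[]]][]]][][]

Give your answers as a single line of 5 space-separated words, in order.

String 1 '[][[][][][[]][][][]][][]': depth seq [1 0 1 2 1 2 1 2 1 2 3 2 1 2 1 2 1 2 1 0 1 0 1 0]
  -> pairs=12 depth=3 groups=4 -> no
String 2 '[][][[[]][[]][][]][]': depth seq [1 0 1 0 1 2 3 2 1 2 3 2 1 2 1 2 1 0 1 0]
  -> pairs=10 depth=3 groups=4 -> no
String 3 '[[]][[][]][[[]][]]': depth seq [1 2 1 0 1 2 1 2 1 0 1 2 3 2 1 2 1 0]
  -> pairs=9 depth=3 groups=3 -> no
String 4 '[[][][]][][][][][][][]': depth seq [1 2 1 2 1 2 1 0 1 0 1 0 1 0 1 0 1 0 1 0 1 0]
  -> pairs=11 depth=2 groups=8 -> yes
String 5 '[][][][[[]][[[[]]][]]][][]': depth seq [1 0 1 0 1 0 1 2 3 2 1 2 3 4 5 4 3 2 3 2 1 0 1 0 1 0]
  -> pairs=13 depth=5 groups=6 -> no

Answer: no no no yes no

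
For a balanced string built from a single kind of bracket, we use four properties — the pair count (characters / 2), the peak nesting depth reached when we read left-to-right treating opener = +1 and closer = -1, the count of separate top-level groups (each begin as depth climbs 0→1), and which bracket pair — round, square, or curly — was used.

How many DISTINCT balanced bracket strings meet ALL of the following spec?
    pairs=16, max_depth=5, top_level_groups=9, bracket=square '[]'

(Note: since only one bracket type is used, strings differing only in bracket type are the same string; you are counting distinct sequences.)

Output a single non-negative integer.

Answer: 8208

Derivation:
Spec: pairs=16 depth=5 groups=9
Count(depth <= 5) = 94239
Count(depth <= 4) = 86031
Count(depth == 5) = 94239 - 86031 = 8208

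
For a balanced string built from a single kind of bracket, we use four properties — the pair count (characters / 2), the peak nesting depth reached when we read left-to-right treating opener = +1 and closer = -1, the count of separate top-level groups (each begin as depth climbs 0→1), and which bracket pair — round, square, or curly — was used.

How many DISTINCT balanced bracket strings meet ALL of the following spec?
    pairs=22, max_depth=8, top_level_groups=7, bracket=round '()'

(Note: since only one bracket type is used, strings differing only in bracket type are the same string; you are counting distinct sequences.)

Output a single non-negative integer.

Spec: pairs=22 depth=8 groups=7
Count(depth <= 8) = 1737801744
Count(depth <= 7) = 1663016642
Count(depth == 8) = 1737801744 - 1663016642 = 74785102

Answer: 74785102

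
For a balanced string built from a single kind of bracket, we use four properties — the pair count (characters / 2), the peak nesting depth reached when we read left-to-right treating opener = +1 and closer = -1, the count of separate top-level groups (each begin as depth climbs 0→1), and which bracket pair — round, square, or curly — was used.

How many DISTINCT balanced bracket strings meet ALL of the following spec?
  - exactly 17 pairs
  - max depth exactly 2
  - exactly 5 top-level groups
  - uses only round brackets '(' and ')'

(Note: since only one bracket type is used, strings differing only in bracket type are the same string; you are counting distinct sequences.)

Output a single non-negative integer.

Answer: 1820

Derivation:
Spec: pairs=17 depth=2 groups=5
Count(depth <= 2) = 1820
Count(depth <= 1) = 0
Count(depth == 2) = 1820 - 0 = 1820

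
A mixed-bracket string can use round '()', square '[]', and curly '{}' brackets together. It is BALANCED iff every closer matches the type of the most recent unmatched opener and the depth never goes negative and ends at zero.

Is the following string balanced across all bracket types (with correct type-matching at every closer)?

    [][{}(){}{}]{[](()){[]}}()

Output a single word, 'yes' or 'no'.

Answer: yes

Derivation:
pos 0: push '['; stack = [
pos 1: ']' matches '['; pop; stack = (empty)
pos 2: push '['; stack = [
pos 3: push '{'; stack = [{
pos 4: '}' matches '{'; pop; stack = [
pos 5: push '('; stack = [(
pos 6: ')' matches '('; pop; stack = [
pos 7: push '{'; stack = [{
pos 8: '}' matches '{'; pop; stack = [
pos 9: push '{'; stack = [{
pos 10: '}' matches '{'; pop; stack = [
pos 11: ']' matches '['; pop; stack = (empty)
pos 12: push '{'; stack = {
pos 13: push '['; stack = {[
pos 14: ']' matches '['; pop; stack = {
pos 15: push '('; stack = {(
pos 16: push '('; stack = {((
pos 17: ')' matches '('; pop; stack = {(
pos 18: ')' matches '('; pop; stack = {
pos 19: push '{'; stack = {{
pos 20: push '['; stack = {{[
pos 21: ']' matches '['; pop; stack = {{
pos 22: '}' matches '{'; pop; stack = {
pos 23: '}' matches '{'; pop; stack = (empty)
pos 24: push '('; stack = (
pos 25: ')' matches '('; pop; stack = (empty)
end: stack empty → VALID
Verdict: properly nested → yes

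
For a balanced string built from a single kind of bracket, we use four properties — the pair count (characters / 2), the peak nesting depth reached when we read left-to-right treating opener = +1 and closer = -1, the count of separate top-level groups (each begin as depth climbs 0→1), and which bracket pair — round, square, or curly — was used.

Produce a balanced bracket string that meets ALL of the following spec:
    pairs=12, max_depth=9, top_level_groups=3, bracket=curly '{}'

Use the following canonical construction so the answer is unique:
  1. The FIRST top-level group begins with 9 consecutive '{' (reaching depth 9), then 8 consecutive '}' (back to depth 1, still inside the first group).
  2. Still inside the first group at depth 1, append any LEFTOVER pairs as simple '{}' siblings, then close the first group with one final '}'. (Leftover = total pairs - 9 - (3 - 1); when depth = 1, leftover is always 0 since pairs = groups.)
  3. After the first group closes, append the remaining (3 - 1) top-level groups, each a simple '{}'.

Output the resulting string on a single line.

Answer: {{{{{{{{{}}}}}}}}{}}{}{}

Derivation:
Spec: pairs=12 depth=9 groups=3
Leftover pairs = 12 - 9 - (3-1) = 1
First group: deep chain of depth 9 + 1 sibling pairs
Remaining 2 groups: simple '{}' each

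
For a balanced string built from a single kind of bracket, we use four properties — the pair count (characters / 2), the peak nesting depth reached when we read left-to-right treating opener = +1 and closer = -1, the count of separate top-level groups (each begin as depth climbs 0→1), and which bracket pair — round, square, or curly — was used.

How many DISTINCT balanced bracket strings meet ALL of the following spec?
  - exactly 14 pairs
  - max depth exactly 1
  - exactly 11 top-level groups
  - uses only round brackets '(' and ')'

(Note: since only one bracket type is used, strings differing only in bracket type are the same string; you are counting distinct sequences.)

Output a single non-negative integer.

Spec: pairs=14 depth=1 groups=11
Count(depth <= 1) = 0
Count(depth <= 0) = 0
Count(depth == 1) = 0 - 0 = 0

Answer: 0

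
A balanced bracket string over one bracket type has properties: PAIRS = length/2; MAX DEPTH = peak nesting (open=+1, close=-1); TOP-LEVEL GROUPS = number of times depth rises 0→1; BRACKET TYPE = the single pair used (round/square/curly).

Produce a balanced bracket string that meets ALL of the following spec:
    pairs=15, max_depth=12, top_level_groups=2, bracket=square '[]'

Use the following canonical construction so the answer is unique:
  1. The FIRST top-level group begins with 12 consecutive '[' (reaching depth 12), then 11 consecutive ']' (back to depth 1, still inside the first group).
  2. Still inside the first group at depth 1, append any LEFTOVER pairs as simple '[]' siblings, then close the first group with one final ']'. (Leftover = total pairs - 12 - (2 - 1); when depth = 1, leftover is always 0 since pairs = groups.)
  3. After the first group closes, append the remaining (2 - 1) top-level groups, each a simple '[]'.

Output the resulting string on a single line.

Spec: pairs=15 depth=12 groups=2
Leftover pairs = 15 - 12 - (2-1) = 2
First group: deep chain of depth 12 + 2 sibling pairs
Remaining 1 groups: simple '[]' each

Answer: [[[[[[[[[[[[]]]]]]]]]]][][]][]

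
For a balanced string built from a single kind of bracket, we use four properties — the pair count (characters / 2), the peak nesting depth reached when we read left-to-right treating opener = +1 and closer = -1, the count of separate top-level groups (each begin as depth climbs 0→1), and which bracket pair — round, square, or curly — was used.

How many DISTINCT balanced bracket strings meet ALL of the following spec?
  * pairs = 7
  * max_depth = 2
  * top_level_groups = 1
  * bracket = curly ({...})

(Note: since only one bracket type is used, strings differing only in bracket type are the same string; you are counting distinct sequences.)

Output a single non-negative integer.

Spec: pairs=7 depth=2 groups=1
Count(depth <= 2) = 1
Count(depth <= 1) = 0
Count(depth == 2) = 1 - 0 = 1

Answer: 1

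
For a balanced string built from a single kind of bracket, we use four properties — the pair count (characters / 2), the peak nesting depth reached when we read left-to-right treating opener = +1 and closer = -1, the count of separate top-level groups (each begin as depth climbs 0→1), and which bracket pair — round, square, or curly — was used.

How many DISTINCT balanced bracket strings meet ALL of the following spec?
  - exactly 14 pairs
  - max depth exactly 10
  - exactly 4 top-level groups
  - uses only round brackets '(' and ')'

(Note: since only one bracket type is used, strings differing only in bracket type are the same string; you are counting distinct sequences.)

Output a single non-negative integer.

Answer: 80

Derivation:
Spec: pairs=14 depth=10 groups=4
Count(depth <= 10) = 326872
Count(depth <= 9) = 326792
Count(depth == 10) = 326872 - 326792 = 80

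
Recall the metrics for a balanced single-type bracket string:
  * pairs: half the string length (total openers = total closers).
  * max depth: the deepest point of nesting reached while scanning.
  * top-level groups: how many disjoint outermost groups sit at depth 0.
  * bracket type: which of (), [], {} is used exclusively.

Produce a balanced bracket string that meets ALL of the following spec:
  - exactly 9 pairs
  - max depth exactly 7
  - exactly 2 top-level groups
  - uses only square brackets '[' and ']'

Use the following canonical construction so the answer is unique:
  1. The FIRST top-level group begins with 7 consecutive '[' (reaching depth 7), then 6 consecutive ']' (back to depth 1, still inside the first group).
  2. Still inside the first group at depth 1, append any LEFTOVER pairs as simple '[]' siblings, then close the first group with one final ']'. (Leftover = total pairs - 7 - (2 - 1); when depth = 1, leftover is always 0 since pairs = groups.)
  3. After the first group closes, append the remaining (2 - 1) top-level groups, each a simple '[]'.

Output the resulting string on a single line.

Spec: pairs=9 depth=7 groups=2
Leftover pairs = 9 - 7 - (2-1) = 1
First group: deep chain of depth 7 + 1 sibling pairs
Remaining 1 groups: simple '[]' each

Answer: [[[[[[[]]]]]][]][]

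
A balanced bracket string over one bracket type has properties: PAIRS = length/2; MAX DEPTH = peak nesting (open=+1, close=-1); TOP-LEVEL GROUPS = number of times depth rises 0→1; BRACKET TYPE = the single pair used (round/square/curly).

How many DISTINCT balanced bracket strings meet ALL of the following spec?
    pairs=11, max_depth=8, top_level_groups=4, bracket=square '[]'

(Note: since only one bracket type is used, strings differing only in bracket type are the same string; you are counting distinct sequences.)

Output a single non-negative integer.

Answer: 4

Derivation:
Spec: pairs=11 depth=8 groups=4
Count(depth <= 8) = 7072
Count(depth <= 7) = 7068
Count(depth == 8) = 7072 - 7068 = 4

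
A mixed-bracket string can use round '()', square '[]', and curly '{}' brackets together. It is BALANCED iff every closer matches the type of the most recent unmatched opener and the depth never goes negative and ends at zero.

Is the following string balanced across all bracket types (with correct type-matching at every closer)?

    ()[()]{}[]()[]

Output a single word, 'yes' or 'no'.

pos 0: push '('; stack = (
pos 1: ')' matches '('; pop; stack = (empty)
pos 2: push '['; stack = [
pos 3: push '('; stack = [(
pos 4: ')' matches '('; pop; stack = [
pos 5: ']' matches '['; pop; stack = (empty)
pos 6: push '{'; stack = {
pos 7: '}' matches '{'; pop; stack = (empty)
pos 8: push '['; stack = [
pos 9: ']' matches '['; pop; stack = (empty)
pos 10: push '('; stack = (
pos 11: ')' matches '('; pop; stack = (empty)
pos 12: push '['; stack = [
pos 13: ']' matches '['; pop; stack = (empty)
end: stack empty → VALID
Verdict: properly nested → yes

Answer: yes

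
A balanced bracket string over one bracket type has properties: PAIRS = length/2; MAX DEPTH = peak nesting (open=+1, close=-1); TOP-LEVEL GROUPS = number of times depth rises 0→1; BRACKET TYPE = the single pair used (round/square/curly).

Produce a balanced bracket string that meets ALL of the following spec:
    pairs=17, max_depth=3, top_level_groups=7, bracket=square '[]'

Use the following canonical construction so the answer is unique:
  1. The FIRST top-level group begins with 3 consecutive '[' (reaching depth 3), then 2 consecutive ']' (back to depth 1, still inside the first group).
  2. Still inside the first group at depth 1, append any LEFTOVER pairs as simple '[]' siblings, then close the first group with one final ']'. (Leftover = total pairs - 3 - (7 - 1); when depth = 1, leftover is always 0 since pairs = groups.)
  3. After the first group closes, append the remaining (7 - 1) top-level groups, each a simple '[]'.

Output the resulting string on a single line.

Spec: pairs=17 depth=3 groups=7
Leftover pairs = 17 - 3 - (7-1) = 8
First group: deep chain of depth 3 + 8 sibling pairs
Remaining 6 groups: simple '[]' each

Answer: [[[]][][][][][][][][]][][][][][][]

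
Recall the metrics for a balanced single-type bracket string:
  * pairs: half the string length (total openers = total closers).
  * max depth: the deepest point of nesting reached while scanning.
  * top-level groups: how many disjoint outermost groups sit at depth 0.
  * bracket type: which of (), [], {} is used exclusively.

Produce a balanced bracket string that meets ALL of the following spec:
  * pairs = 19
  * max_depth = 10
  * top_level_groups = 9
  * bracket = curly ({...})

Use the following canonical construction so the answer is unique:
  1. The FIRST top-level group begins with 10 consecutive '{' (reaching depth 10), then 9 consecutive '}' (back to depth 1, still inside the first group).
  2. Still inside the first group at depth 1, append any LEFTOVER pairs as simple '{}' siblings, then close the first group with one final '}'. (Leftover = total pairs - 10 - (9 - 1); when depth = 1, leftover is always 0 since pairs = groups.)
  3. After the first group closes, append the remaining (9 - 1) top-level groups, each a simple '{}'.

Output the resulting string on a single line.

Answer: {{{{{{{{{{}}}}}}}}}{}}{}{}{}{}{}{}{}{}

Derivation:
Spec: pairs=19 depth=10 groups=9
Leftover pairs = 19 - 10 - (9-1) = 1
First group: deep chain of depth 10 + 1 sibling pairs
Remaining 8 groups: simple '{}' each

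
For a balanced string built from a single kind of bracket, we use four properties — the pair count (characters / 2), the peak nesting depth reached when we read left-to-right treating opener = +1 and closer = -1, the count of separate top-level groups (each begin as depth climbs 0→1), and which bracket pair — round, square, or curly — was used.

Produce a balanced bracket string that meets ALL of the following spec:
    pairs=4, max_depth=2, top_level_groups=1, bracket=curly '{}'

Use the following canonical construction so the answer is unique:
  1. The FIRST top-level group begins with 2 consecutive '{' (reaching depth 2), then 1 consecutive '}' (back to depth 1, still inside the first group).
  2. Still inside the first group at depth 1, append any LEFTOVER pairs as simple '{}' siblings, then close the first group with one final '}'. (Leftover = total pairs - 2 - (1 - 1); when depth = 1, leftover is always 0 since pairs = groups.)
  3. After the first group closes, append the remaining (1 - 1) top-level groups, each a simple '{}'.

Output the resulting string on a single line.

Answer: {{}{}{}}

Derivation:
Spec: pairs=4 depth=2 groups=1
Leftover pairs = 4 - 2 - (1-1) = 2
First group: deep chain of depth 2 + 2 sibling pairs
Remaining 0 groups: simple '{}' each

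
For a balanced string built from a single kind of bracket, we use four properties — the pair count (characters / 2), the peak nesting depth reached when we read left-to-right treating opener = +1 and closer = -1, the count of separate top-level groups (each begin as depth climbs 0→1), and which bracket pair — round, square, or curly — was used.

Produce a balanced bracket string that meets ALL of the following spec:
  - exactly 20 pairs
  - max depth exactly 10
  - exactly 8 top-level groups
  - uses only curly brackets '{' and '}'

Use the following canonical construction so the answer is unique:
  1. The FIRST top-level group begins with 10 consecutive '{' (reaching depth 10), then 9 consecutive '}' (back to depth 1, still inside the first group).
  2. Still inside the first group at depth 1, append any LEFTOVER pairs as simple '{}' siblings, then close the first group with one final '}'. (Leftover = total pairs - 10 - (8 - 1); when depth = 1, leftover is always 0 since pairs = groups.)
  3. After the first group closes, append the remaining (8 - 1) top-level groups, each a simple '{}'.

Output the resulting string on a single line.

Spec: pairs=20 depth=10 groups=8
Leftover pairs = 20 - 10 - (8-1) = 3
First group: deep chain of depth 10 + 3 sibling pairs
Remaining 7 groups: simple '{}' each

Answer: {{{{{{{{{{}}}}}}}}}{}{}{}}{}{}{}{}{}{}{}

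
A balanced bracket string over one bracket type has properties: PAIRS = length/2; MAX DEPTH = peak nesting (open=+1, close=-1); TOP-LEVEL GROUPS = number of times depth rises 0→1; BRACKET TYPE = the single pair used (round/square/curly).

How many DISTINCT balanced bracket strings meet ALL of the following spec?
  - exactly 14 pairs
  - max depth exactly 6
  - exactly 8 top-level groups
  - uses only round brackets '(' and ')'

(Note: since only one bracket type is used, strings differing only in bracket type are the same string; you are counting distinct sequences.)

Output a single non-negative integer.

Answer: 128

Derivation:
Spec: pairs=14 depth=6 groups=8
Count(depth <= 6) = 15496
Count(depth <= 5) = 15368
Count(depth == 6) = 15496 - 15368 = 128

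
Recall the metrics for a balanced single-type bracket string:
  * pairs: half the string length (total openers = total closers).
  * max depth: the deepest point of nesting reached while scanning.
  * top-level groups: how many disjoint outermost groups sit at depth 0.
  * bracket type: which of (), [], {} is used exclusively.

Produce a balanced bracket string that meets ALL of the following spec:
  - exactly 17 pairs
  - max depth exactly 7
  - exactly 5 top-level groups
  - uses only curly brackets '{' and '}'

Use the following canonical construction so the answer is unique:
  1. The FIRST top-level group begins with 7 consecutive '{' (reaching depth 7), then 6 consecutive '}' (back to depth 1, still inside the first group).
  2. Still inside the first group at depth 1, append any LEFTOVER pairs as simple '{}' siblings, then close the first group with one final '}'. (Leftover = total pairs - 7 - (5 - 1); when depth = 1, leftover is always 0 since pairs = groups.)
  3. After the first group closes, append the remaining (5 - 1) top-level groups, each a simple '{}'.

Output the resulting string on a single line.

Spec: pairs=17 depth=7 groups=5
Leftover pairs = 17 - 7 - (5-1) = 6
First group: deep chain of depth 7 + 6 sibling pairs
Remaining 4 groups: simple '{}' each

Answer: {{{{{{{}}}}}}{}{}{}{}{}{}}{}{}{}{}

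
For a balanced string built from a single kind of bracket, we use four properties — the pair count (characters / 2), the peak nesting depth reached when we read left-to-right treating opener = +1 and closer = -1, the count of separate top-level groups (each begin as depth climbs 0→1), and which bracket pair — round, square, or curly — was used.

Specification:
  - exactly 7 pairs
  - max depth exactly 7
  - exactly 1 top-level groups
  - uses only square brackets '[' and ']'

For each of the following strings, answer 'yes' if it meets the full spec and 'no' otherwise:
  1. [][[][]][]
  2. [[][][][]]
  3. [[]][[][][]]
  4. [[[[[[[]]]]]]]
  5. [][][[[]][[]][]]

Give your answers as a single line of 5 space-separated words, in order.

String 1 '[][[][]][]': depth seq [1 0 1 2 1 2 1 0 1 0]
  -> pairs=5 depth=2 groups=3 -> no
String 2 '[[][][][]]': depth seq [1 2 1 2 1 2 1 2 1 0]
  -> pairs=5 depth=2 groups=1 -> no
String 3 '[[]][[][][]]': depth seq [1 2 1 0 1 2 1 2 1 2 1 0]
  -> pairs=6 depth=2 groups=2 -> no
String 4 '[[[[[[[]]]]]]]': depth seq [1 2 3 4 5 6 7 6 5 4 3 2 1 0]
  -> pairs=7 depth=7 groups=1 -> yes
String 5 '[][][[[]][[]][]]': depth seq [1 0 1 0 1 2 3 2 1 2 3 2 1 2 1 0]
  -> pairs=8 depth=3 groups=3 -> no

Answer: no no no yes no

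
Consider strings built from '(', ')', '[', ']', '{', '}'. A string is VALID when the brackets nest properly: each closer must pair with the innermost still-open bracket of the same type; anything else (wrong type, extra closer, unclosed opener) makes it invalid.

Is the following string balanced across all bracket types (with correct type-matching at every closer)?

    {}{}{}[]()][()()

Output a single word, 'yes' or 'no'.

Answer: no

Derivation:
pos 0: push '{'; stack = {
pos 1: '}' matches '{'; pop; stack = (empty)
pos 2: push '{'; stack = {
pos 3: '}' matches '{'; pop; stack = (empty)
pos 4: push '{'; stack = {
pos 5: '}' matches '{'; pop; stack = (empty)
pos 6: push '['; stack = [
pos 7: ']' matches '['; pop; stack = (empty)
pos 8: push '('; stack = (
pos 9: ')' matches '('; pop; stack = (empty)
pos 10: saw closer ']' but stack is empty → INVALID
Verdict: unmatched closer ']' at position 10 → no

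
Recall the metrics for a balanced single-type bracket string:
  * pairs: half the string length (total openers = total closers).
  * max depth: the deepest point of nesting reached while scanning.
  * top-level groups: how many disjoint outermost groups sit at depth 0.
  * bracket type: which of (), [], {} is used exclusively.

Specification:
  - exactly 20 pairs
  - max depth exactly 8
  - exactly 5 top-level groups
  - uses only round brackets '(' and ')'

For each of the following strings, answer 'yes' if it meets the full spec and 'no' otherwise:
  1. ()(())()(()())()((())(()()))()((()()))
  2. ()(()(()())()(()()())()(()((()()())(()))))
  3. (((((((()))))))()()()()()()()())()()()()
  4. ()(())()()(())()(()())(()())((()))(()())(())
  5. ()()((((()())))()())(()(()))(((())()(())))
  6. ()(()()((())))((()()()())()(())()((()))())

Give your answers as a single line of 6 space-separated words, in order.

Answer: no no yes no no no

Derivation:
String 1 '()(())()(()())()((())(()()))()((()()))': depth seq [1 0 1 2 1 0 1 0 1 2 1 2 1 0 1 0 1 2 3 2 1 2 3 2 3 2 1 0 1 0 1 2 3 2 3 2 1 0]
  -> pairs=19 depth=3 groups=8 -> no
String 2 '()(()(()())()(()()())()(()((()()())(()))))': depth seq [1 0 1 2 1 2 3 2 3 2 1 2 1 2 3 2 3 2 3 2 1 2 1 2 3 2 3 4 5 4 5 4 5 4 3 4 5 4 3 2 1 0]
  -> pairs=21 depth=5 groups=2 -> no
String 3 '(((((((()))))))()()()()()()()())()()()()': depth seq [1 2 3 4 5 6 7 8 7 6 5 4 3 2 1 2 1 2 1 2 1 2 1 2 1 2 1 2 1 2 1 0 1 0 1 0 1 0 1 0]
  -> pairs=20 depth=8 groups=5 -> yes
String 4 '()(())()()(())()(()())(()())((()))(()())(())': depth seq [1 0 1 2 1 0 1 0 1 0 1 2 1 0 1 0 1 2 1 2 1 0 1 2 1 2 1 0 1 2 3 2 1 0 1 2 1 2 1 0 1 2 1 0]
  -> pairs=22 depth=3 groups=11 -> no
String 5 '()()((((()())))()())(()(()))(((())()(())))': depth seq [1 0 1 0 1 2 3 4 5 4 5 4 3 2 1 2 1 2 1 0 1 2 1 2 3 2 1 0 1 2 3 4 3 2 3 2 3 4 3 2 1 0]
  -> pairs=21 depth=5 groups=5 -> no
String 6 '()(()()((())))((()()()())()(())()((()))())': depth seq [1 0 1 2 1 2 1 2 3 4 3 2 1 0 1 2 3 2 3 2 3 2 3 2 1 2 1 2 3 2 1 2 1 2 3 4 3 2 1 2 1 0]
  -> pairs=21 depth=4 groups=3 -> no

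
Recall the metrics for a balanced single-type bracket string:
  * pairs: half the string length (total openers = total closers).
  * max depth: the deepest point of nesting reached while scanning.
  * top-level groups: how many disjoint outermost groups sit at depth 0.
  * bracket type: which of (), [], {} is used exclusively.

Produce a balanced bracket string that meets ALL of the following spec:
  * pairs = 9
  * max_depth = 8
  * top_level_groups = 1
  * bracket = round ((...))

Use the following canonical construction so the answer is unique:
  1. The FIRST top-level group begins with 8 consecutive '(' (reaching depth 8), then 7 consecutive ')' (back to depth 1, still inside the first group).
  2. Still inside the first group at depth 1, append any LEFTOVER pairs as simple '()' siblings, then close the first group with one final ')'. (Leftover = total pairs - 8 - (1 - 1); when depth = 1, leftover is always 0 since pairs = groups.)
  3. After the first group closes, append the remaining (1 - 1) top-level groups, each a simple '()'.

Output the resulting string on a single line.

Answer: (((((((()))))))())

Derivation:
Spec: pairs=9 depth=8 groups=1
Leftover pairs = 9 - 8 - (1-1) = 1
First group: deep chain of depth 8 + 1 sibling pairs
Remaining 0 groups: simple '()' each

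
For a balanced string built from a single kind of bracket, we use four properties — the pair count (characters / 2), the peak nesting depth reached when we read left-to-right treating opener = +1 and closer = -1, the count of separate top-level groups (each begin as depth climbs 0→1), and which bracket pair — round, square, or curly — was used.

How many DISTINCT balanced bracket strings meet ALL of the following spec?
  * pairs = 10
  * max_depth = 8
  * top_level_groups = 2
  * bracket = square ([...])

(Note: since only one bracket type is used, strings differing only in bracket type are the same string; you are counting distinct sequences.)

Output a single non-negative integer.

Spec: pairs=10 depth=8 groups=2
Count(depth <= 8) = 4860
Count(depth <= 7) = 4832
Count(depth == 8) = 4860 - 4832 = 28

Answer: 28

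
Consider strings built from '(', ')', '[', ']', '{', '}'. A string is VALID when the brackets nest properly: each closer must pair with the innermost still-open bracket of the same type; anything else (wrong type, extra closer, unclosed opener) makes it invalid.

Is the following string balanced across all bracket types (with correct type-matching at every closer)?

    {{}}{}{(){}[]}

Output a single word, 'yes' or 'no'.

pos 0: push '{'; stack = {
pos 1: push '{'; stack = {{
pos 2: '}' matches '{'; pop; stack = {
pos 3: '}' matches '{'; pop; stack = (empty)
pos 4: push '{'; stack = {
pos 5: '}' matches '{'; pop; stack = (empty)
pos 6: push '{'; stack = {
pos 7: push '('; stack = {(
pos 8: ')' matches '('; pop; stack = {
pos 9: push '{'; stack = {{
pos 10: '}' matches '{'; pop; stack = {
pos 11: push '['; stack = {[
pos 12: ']' matches '['; pop; stack = {
pos 13: '}' matches '{'; pop; stack = (empty)
end: stack empty → VALID
Verdict: properly nested → yes

Answer: yes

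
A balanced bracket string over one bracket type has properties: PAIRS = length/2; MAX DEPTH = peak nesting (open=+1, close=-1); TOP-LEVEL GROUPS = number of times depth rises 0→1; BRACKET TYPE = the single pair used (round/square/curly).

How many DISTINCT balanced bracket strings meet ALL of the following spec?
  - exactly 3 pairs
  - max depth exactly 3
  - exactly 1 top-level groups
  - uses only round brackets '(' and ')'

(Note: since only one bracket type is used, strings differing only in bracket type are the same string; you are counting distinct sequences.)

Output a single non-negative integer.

Spec: pairs=3 depth=3 groups=1
Count(depth <= 3) = 2
Count(depth <= 2) = 1
Count(depth == 3) = 2 - 1 = 1

Answer: 1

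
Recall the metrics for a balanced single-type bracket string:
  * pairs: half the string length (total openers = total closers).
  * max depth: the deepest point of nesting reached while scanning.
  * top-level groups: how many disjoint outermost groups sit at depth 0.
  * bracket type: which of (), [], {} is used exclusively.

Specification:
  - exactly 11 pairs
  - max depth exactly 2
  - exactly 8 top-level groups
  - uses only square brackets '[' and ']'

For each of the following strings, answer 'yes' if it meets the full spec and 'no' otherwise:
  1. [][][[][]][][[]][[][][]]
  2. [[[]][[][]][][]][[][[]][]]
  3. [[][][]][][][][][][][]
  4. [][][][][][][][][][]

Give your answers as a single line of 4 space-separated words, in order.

Answer: no no yes no

Derivation:
String 1 '[][][[][]][][[]][[][][]]': depth seq [1 0 1 0 1 2 1 2 1 0 1 0 1 2 1 0 1 2 1 2 1 2 1 0]
  -> pairs=12 depth=2 groups=6 -> no
String 2 '[[[]][[][]][][]][[][[]][]]': depth seq [1 2 3 2 1 2 3 2 3 2 1 2 1 2 1 0 1 2 1 2 3 2 1 2 1 0]
  -> pairs=13 depth=3 groups=2 -> no
String 3 '[[][][]][][][][][][][]': depth seq [1 2 1 2 1 2 1 0 1 0 1 0 1 0 1 0 1 0 1 0 1 0]
  -> pairs=11 depth=2 groups=8 -> yes
String 4 '[][][][][][][][][][]': depth seq [1 0 1 0 1 0 1 0 1 0 1 0 1 0 1 0 1 0 1 0]
  -> pairs=10 depth=1 groups=10 -> no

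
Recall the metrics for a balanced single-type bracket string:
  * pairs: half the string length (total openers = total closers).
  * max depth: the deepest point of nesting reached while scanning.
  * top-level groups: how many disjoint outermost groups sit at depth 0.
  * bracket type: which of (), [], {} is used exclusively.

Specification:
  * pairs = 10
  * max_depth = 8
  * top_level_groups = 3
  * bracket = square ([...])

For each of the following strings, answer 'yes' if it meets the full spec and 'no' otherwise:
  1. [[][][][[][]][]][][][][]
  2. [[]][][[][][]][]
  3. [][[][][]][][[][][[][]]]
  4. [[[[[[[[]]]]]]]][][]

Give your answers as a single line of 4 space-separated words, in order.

Answer: no no no yes

Derivation:
String 1 '[[][][][[][]][]][][][][]': depth seq [1 2 1 2 1 2 1 2 3 2 3 2 1 2 1 0 1 0 1 0 1 0 1 0]
  -> pairs=12 depth=3 groups=5 -> no
String 2 '[[]][][[][][]][]': depth seq [1 2 1 0 1 0 1 2 1 2 1 2 1 0 1 0]
  -> pairs=8 depth=2 groups=4 -> no
String 3 '[][[][][]][][[][][[][]]]': depth seq [1 0 1 2 1 2 1 2 1 0 1 0 1 2 1 2 1 2 3 2 3 2 1 0]
  -> pairs=12 depth=3 groups=4 -> no
String 4 '[[[[[[[[]]]]]]]][][]': depth seq [1 2 3 4 5 6 7 8 7 6 5 4 3 2 1 0 1 0 1 0]
  -> pairs=10 depth=8 groups=3 -> yes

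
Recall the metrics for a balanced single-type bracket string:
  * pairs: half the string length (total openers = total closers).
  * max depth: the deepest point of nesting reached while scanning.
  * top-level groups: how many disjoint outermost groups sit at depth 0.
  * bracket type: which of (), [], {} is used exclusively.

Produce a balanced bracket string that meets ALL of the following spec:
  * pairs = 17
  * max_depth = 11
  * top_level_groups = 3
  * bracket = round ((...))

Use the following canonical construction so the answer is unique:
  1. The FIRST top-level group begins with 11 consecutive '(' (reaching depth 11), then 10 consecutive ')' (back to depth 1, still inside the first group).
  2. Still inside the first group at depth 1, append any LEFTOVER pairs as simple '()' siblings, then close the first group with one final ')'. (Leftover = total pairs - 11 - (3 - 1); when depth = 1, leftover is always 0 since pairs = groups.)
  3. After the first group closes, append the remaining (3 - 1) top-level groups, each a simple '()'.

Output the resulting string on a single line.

Spec: pairs=17 depth=11 groups=3
Leftover pairs = 17 - 11 - (3-1) = 4
First group: deep chain of depth 11 + 4 sibling pairs
Remaining 2 groups: simple '()' each

Answer: ((((((((((())))))))))()()()())()()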